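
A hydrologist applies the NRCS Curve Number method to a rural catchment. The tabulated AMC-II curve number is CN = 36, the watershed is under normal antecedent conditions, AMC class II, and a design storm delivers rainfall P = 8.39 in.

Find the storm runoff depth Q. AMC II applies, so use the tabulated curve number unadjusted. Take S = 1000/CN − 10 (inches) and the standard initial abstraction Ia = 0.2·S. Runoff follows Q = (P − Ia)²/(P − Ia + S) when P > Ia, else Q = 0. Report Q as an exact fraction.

Q = 18931201/18315900 in ≈ 1.034 in

CN(II) = 36; AMC II needs no correction.
Max retention: S = 1000/36 − 10 = 160/9 in (≈ 17.778 in)
Initial abstraction Ia = S/5 = (160/9)/5 = 32/9 ≈ 3.556 in
P − Ia = 8.390 − 3.556 = 4351/900 ≈ 4.834 in (> 0, runoff occurs)
Runoff Q = (P−Ia)²/(P−Ia+S) = (4.834)²/(4.834+17.778) = 18931201/18315900 ≈ 1.034 in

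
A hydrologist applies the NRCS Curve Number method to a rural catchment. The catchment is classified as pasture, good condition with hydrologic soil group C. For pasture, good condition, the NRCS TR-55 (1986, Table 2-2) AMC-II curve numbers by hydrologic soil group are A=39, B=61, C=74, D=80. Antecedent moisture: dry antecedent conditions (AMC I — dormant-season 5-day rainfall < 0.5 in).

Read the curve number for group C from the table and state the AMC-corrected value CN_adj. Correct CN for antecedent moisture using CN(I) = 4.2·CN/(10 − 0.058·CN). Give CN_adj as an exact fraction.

NRCS table: pasture, good condition, soil group C → CN(II) = 74
Adjust CN=74 to AMC I: 4.2·74/(10 − 0.058·74) → (1554/5) ÷ (1427/250) = 77700/1427 ≈ 54.450

CN_adj = 77700/1427 ≈ 54.450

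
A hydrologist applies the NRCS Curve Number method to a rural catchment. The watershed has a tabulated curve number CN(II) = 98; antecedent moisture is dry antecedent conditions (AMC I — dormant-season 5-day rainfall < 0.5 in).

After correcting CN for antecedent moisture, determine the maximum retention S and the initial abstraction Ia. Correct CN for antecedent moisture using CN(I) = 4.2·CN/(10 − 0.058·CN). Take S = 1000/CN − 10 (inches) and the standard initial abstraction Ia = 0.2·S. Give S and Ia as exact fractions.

Adjust CN=98 to AMC I: 4.2·98/(10 − 0.058·98) → (2058/5) ÷ (1079/250) = 102900/1079 ≈ 95.366
S = 1000/(102900/1079) − 10 = 500/1029 in ≈ 0.486 in
Initial abstraction Ia = S/5 = (500/1029)/5 = 100/1029 ≈ 0.097 in

S = 500/1029 in ≈ 0.486 in; Ia = 100/1029 in ≈ 0.097 in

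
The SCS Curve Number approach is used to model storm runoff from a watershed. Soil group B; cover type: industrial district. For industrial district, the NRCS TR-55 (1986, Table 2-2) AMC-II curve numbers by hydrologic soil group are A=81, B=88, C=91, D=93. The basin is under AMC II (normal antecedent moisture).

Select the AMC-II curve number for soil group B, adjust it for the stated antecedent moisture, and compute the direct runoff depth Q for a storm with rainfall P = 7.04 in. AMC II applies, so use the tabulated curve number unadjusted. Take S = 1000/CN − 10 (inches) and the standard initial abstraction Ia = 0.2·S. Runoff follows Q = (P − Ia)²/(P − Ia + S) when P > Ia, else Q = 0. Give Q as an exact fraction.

Q = 3463321/614900 in ≈ 5.632 in

NRCS table: industrial district, soil group B → CN(II) = 88
Average conditions: CN = 88 (no AMC adjustment).
Max retention: S = 1000/88 − 10 = 15/11 in (≈ 1.364 in)
Initial abstraction Ia = S/5 = (15/11)/5 = 3/11 ≈ 0.273 in
P − Ia = 7.040 − 0.273 = 1861/275 ≈ 6.767 in (> 0, runoff occurs)
Q: (1861/275)² ÷ (2236/275) = 3463321/614900 in (≈ 5.632 in)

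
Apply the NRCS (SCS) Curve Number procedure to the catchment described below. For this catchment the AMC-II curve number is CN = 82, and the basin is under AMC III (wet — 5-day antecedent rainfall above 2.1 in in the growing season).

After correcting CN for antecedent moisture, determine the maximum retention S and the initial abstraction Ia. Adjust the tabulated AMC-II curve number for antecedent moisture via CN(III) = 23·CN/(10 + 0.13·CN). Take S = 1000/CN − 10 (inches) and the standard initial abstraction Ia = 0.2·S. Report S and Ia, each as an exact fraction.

Wet (AMC III): CN(III) = 23·82/(10 + 0.13·82) = 1886/(1033/50) = 94300/1033 ≈ 91.288
Retention S: 1000/CN − 10 with CN=91.288 → S = 900/943 ≈ 0.954 in
Ia = 0.2S: 0.2·0.954 = 0.191 in (exactly 180/943)

S = 900/943 in ≈ 0.954 in; Ia = 180/943 in ≈ 0.191 in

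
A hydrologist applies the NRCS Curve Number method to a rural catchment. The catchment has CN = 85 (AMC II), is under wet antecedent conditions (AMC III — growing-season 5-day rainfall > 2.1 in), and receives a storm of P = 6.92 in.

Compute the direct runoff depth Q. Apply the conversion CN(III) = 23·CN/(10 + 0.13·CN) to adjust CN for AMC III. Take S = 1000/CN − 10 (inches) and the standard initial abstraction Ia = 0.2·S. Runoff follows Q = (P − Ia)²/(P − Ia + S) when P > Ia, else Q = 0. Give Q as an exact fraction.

Q = 4374896449/719860325 in ≈ 6.077 in

CN(III) from CN(II)=85: (23·85)/(10 + 0.13·85) = 39100/421 ≈ 92.874
S = 1000/(39100/421) − 10 = 300/391 in ≈ 0.767 in
Ia = 0.2·(300/391) = 60/391 in ≈ 0.153 in
Since P=6.920 > Ia=0.153: effective rainfall P−Ia = 66143/9775 in
Runoff Q = (P−Ia)²/(P−Ia+S) = (6.767)²/(6.767+0.767) = 4374896449/719860325 ≈ 6.077 in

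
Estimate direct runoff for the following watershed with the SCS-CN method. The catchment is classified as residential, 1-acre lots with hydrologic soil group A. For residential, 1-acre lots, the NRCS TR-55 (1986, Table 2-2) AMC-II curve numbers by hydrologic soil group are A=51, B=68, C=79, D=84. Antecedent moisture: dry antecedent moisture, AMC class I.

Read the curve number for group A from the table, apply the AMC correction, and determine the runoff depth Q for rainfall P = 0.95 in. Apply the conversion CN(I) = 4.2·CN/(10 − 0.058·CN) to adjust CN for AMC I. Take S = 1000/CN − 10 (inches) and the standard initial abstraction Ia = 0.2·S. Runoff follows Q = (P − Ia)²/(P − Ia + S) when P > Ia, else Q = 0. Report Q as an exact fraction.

NRCS table: residential, 1-acre lots, soil group A → CN(II) = 51
CN(I) from CN(II)=51: (4.2·51)/(10 − 0.058·51) = 15300/503 ≈ 30.417
Max retention: S = 1000/(15300/503) − 10 = 3500/153 in (≈ 22.876 in)
Initial abstraction Ia = S/5 = (3500/153)/5 = 700/153 ≈ 4.575 in
P = 0.950 ≤ Ia = 4.575 in: entire storm abstracted, Q = 0.

Q = 0 in ≈ 0.000 in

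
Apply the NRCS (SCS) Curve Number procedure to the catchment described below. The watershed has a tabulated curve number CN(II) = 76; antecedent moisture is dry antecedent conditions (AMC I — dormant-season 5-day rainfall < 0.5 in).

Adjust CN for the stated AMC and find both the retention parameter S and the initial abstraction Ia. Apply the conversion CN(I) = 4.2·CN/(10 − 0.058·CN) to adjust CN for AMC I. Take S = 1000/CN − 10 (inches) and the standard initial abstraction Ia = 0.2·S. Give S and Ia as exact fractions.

S = 1000/133 in ≈ 7.519 in; Ia = 200/133 in ≈ 1.504 in

Dry (AMC I): CN(I) = 4.2·76/(10 − 0.058·76) = (1596/5)/(699/125) = 13300/233 ≈ 57.082
S = 1000/(13300/233) − 10 = 1000/133 in ≈ 7.519 in
Ia = 0.2·(1000/133) = 200/133 in ≈ 1.504 in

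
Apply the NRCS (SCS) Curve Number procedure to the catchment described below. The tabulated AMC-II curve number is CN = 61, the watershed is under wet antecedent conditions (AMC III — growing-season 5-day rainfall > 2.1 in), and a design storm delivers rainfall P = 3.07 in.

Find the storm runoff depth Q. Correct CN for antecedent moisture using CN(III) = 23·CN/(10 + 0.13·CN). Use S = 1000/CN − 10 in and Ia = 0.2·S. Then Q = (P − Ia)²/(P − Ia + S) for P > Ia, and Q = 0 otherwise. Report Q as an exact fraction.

Wet (AMC III): CN(III) = 23·61/(10 + 0.13·61) = 1403/(1793/100) = 140300/1793 ≈ 78.249
S = 1000/(140300/1793) − 10 = 3900/1403 in ≈ 2.780 in
Ia = 0.2·(3900/1403) = 780/1403 in ≈ 0.556 in
P − Ia = 3.070 − 0.556 = 352721/140300 ≈ 2.514 in (> 0, runoff occurs)
Runoff Q = (P−Ia)²/(P−Ia+S) = (2.514)²/(2.514+2.780) = 124412103841/104203756300 ≈ 1.194 in

Q = 124412103841/104203756300 in ≈ 1.194 in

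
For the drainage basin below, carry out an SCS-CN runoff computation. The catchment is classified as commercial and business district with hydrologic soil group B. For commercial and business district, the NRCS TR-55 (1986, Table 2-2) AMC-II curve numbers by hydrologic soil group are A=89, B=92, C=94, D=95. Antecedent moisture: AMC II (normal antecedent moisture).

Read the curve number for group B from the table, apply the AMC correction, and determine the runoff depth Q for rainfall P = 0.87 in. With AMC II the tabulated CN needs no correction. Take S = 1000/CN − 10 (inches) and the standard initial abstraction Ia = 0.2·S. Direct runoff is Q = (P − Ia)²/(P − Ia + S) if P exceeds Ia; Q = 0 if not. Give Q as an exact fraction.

Q = 2563201/8282300 in ≈ 0.309 in

NRCS table: commercial and business district, soil group B → CN(II) = 92
CN(II) = 92; AMC II needs no correction.
Retention S: 1000/CN − 10 with CN=92.000 → S = 20/23 ≈ 0.870 in
Ia = 0.2·(20/23) = 4/23 in ≈ 0.174 in
Since P=0.870 > Ia=0.174: effective rainfall P−Ia = 1601/2300 in
Q: (1601/2300)² ÷ (3601/2300) = 2563201/8282300 in (≈ 0.309 in)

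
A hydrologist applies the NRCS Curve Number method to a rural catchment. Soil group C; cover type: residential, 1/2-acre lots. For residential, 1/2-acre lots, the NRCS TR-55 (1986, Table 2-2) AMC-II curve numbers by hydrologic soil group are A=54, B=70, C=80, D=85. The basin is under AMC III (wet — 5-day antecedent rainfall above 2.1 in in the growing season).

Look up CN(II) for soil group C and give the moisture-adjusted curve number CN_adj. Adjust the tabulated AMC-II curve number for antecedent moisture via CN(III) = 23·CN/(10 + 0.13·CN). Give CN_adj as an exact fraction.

NRCS table: residential, 1/2-acre lots, soil group C → CN(II) = 80
CN(III) from CN(II)=80: (23·80)/(10 + 0.13·80) = 4600/51 ≈ 90.196

CN_adj = 4600/51 ≈ 90.196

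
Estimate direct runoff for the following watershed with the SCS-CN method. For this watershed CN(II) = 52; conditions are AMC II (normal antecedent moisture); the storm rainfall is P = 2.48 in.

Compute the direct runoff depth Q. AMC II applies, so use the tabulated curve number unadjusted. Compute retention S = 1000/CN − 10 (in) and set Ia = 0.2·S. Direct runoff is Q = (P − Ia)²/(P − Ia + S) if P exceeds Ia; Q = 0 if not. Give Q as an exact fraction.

Q = 21218/520975 in ≈ 0.041 in

AMC II — tabulated CN = 52 applies directly.
Retention S: 1000/CN − 10 with CN=52.000 → S = 120/13 ≈ 9.231 in
Initial abstraction Ia = S/5 = (120/13)/5 = 24/13 ≈ 1.846 in
P − Ia = 2.480 − 1.846 = 206/325 ≈ 0.634 in (> 0, runoff occurs)
Q = (206/325)²/((206/325) + 120/13) = (42436/105625)/(3206/325) = 21218/520975 in ≈ 0.041 in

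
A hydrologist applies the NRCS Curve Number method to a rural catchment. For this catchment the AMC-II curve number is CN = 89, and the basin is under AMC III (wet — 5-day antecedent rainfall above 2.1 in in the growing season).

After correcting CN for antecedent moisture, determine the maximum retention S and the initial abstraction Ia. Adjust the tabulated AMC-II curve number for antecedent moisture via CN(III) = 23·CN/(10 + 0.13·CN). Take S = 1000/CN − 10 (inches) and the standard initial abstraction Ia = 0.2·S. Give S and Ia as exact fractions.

S = 1100/2047 in ≈ 0.537 in; Ia = 220/2047 in ≈ 0.107 in

Adjust CN=89 to AMC III: 23·89/(10 + 0.13·89) → 2047 ÷ (2157/100) = 204700/2157 ≈ 94.900
S = 1000/(204700/2157) − 10 = 1100/2047 in ≈ 0.537 in
Ia = 0.2S: 0.2·0.537 = 0.107 in (exactly 220/2047)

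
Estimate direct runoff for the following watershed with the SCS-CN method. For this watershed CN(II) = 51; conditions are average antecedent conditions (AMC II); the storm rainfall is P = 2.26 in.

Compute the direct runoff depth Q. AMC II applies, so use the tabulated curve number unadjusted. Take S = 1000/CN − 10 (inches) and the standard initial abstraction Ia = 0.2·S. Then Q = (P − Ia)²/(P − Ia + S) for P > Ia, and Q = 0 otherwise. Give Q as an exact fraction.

Q = 744769/64675650 in ≈ 0.012 in

CN(II) = 51; AMC II needs no correction.
S = 1000/51 − 10 = 490/51 in ≈ 9.608 in
Ia = 0.2S: 0.2·9.608 = 1.922 in (exactly 98/51)
Since P=2.260 > Ia=1.922: effective rainfall P−Ia = 863/2550 in
Runoff Q = (P−Ia)²/(P−Ia+S) = (0.338)²/(0.338+9.608) = 744769/64675650 ≈ 0.012 in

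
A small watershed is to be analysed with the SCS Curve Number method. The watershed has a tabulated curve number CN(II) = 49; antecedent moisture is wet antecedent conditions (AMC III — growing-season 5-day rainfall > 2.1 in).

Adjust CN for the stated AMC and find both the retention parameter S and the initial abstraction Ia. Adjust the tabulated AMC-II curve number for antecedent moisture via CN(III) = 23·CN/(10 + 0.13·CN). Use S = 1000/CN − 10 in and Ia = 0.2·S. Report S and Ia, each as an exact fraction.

Adjust CN=49 to AMC III: 23·49/(10 + 0.13·49) → 1127 ÷ (1637/100) = 112700/1637 ≈ 68.845
Max retention: S = 1000/(112700/1637) − 10 = 5100/1127 in (≈ 4.525 in)
Initial abstraction Ia = S/5 = (5100/1127)/5 = 1020/1127 ≈ 0.905 in

S = 5100/1127 in ≈ 4.525 in; Ia = 1020/1127 in ≈ 0.905 in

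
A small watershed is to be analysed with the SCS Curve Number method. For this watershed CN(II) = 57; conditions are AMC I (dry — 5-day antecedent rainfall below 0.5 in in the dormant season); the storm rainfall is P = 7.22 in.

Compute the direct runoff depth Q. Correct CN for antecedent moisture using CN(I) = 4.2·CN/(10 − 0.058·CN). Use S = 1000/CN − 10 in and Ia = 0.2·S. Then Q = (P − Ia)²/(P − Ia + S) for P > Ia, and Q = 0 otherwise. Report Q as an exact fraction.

Dry (AMC I): CN(I) = 4.2·57/(10 − 0.058·57) = (1197/5)/(3347/500) = 119700/3347 ≈ 35.763
Retention S: 1000/CN − 10 with CN=35.763 → S = 21500/1197 ≈ 17.962 in
Ia = 0.2·(21500/1197) = 4300/1197 in ≈ 3.592 in
P − Ia = 7.220 − 3.592 = 217117/59850 ≈ 3.628 in (> 0, runoff occurs)
Q: (217117/59850)² ÷ (1292117/59850) = 47139791689/77333202450 in (≈ 0.610 in)

Q = 47139791689/77333202450 in ≈ 0.610 in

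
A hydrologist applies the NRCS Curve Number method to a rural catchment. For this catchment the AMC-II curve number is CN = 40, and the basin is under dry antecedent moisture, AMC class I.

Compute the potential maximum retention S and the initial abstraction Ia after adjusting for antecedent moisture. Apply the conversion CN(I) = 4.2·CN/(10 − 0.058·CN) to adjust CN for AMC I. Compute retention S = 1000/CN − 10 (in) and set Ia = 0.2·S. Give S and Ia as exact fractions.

Adjust CN=40 to AMC I: 4.2·40/(10 − 0.058·40) → 168 ÷ (192/25) = 175/8 ≈ 21.875
S = 1000/(175/8) − 10 = 250/7 in ≈ 35.714 in
Ia = 0.2·(250/7) = 50/7 in ≈ 7.143 in

S = 250/7 in ≈ 35.714 in; Ia = 50/7 in ≈ 7.143 in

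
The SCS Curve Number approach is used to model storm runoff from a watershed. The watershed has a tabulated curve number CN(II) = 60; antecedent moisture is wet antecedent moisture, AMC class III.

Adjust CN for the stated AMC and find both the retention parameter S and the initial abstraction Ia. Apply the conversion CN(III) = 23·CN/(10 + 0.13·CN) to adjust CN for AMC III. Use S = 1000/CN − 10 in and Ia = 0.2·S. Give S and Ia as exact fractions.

Wet (AMC III): CN(III) = 23·60/(10 + 0.13·60) = 1380/(89/5) = 6900/89 ≈ 77.528
S = 1000/(6900/89) − 10 = 200/69 in ≈ 2.899 in
Initial abstraction Ia = S/5 = (200/69)/5 = 40/69 ≈ 0.580 in

S = 200/69 in ≈ 2.899 in; Ia = 40/69 in ≈ 0.580 in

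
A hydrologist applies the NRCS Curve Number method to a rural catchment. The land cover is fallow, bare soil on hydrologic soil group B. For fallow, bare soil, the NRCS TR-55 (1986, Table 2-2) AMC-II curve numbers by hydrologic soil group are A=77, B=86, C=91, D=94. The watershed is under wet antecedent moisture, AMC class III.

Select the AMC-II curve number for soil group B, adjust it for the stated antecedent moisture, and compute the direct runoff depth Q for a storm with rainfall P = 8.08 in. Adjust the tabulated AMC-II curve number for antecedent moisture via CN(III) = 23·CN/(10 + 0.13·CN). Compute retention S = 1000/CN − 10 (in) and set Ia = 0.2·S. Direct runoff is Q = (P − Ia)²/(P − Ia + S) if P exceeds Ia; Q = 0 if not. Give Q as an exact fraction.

NRCS table: fallow, bare soil, soil group B → CN(II) = 86
CN(III) from CN(II)=86: (23·86)/(10 + 0.13·86) = 98900/1059 ≈ 93.390
Max retention: S = 1000/(98900/1059) − 10 = 700/989 in (≈ 0.708 in)
Ia = 0.2·(700/989) = 140/989 in ≈ 0.142 in
Since P=8.080 > Ia=0.142: effective rainfall P−Ia = 196278/24725 in
Runoff Q = (P−Ia)²/(P−Ia+S) = (7.938)²/(7.938+0.708) = 19262526642/2642830525 ≈ 7.289 in

Q = 19262526642/2642830525 in ≈ 7.289 in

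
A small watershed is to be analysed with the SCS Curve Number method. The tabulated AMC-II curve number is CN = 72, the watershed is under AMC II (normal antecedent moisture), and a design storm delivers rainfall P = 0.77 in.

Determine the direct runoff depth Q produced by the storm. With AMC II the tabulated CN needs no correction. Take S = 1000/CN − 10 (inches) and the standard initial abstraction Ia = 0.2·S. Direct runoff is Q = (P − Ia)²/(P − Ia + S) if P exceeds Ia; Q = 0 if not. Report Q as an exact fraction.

Q = 0 in ≈ 0.000 in

Average conditions: CN = 72 (no AMC adjustment).
Max retention: S = 1000/72 − 10 = 35/9 in (≈ 3.889 in)
Initial abstraction Ia = S/5 = (35/9)/5 = 7/9 ≈ 0.778 in
P = 0.770 ≤ Ia = 0.778 in: entire storm abstracted, Q = 0.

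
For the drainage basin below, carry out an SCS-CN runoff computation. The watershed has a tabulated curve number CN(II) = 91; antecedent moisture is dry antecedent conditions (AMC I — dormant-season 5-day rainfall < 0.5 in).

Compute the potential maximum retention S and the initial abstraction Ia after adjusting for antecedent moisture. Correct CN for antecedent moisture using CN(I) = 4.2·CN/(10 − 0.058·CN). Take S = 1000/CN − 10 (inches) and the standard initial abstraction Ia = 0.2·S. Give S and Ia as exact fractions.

S = 1500/637 in ≈ 2.355 in; Ia = 300/637 in ≈ 0.471 in

Adjust CN=91 to AMC I: 4.2·91/(10 − 0.058·91) → (1911/5) ÷ (2361/500) = 63700/787 ≈ 80.940
S = 1000/(63700/787) − 10 = 1500/637 in ≈ 2.355 in
Initial abstraction Ia = S/5 = (1500/637)/5 = 300/637 ≈ 0.471 in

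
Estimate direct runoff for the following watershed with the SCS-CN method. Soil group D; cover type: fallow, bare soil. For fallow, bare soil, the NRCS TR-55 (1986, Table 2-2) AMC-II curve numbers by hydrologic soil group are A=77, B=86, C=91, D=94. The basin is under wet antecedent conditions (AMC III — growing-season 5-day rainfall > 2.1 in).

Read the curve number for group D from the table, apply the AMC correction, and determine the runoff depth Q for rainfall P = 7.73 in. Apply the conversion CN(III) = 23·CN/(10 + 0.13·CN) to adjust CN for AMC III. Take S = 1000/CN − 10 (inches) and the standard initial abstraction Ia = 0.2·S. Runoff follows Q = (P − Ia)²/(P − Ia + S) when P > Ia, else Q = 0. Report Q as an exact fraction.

Q = 688257729769/92924165300 in ≈ 7.407 in

NRCS table: fallow, bare soil, soil group D → CN(II) = 94
Adjust CN=94 to AMC III: 23·94/(10 + 0.13·94) → 2162 ÷ (1111/50) = 108100/1111 ≈ 97.300
Max retention: S = 1000/(108100/1111) − 10 = 300/1081 in (≈ 0.278 in)
Ia = 0.2·(300/1081) = 60/1081 in ≈ 0.056 in
Since P=7.730 > Ia=0.056: effective rainfall P−Ia = 829613/108100 in
Q: (829613/108100)² ÷ (859613/108100) = 688257729769/92924165300 in (≈ 7.407 in)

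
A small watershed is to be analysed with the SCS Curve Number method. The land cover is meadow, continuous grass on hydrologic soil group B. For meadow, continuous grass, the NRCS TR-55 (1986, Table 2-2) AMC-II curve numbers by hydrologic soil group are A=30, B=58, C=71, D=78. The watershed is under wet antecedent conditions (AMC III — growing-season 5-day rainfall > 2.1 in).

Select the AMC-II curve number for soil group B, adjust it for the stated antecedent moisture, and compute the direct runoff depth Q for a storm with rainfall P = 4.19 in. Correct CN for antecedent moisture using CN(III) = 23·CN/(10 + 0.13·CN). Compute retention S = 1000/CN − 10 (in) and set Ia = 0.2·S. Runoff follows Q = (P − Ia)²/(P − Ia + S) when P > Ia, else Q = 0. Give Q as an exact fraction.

Q = 56393425729/29846449100 in ≈ 1.889 in

NRCS table: meadow, continuous grass, soil group B → CN(II) = 58
Wet (AMC III): CN(III) = 23·58/(10 + 0.13·58) = 1334/(877/50) = 66700/877 ≈ 76.055
Retention S: 1000/CN − 10 with CN=76.055 → S = 2100/667 ≈ 3.148 in
Ia = 0.2S: 0.2·3.148 = 0.630 in (exactly 420/667)
Since P=4.190 > Ia=0.630: effective rainfall P−Ia = 237473/66700 in
Q = (237473/66700)²/((237473/66700) + 2100/667) = (56393425729/4448890000)/(447473/66700) = 56393425729/29846449100 in ≈ 1.889 in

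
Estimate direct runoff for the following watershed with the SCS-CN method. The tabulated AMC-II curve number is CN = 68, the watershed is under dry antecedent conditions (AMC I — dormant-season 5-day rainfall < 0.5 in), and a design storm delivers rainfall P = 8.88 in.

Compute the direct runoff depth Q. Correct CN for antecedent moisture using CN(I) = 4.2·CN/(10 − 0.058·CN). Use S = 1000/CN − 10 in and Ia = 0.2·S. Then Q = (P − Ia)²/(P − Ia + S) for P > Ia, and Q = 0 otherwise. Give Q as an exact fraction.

Dry (AMC I): CN(I) = 4.2·68/(10 − 0.058·68) = (1428/5)/(757/125) = 35700/757 ≈ 47.160
Max retention: S = 1000/(35700/757) − 10 = 4000/357 in (≈ 11.204 in)
Ia = 0.2·(4000/357) = 800/357 in ≈ 2.241 in
Excess rainfall: 8.880 − 2.241 = 6.639 in; P > Ia so Q > 0
Q = (59254/8925)²/((59254/8925) + 4000/357) = (3511036516/79655625)/(159254/8925) = 1755518258/710670975 in ≈ 2.470 in

Q = 1755518258/710670975 in ≈ 2.470 in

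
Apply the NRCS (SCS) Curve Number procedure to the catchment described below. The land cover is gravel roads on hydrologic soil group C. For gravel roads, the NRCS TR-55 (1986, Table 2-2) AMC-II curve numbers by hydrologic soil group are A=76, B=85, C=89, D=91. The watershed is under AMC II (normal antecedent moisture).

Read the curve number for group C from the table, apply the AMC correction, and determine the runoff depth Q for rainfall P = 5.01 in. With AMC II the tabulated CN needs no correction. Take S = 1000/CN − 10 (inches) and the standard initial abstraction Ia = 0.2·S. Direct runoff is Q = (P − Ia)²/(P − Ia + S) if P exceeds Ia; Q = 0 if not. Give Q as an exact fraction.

Q = 1796827321/475162100 in ≈ 3.782 in

NRCS table: gravel roads, soil group C → CN(II) = 89
Average conditions: CN = 89 (no AMC adjustment).
Retention S: 1000/CN − 10 with CN=89.000 → S = 110/89 ≈ 1.236 in
Ia = 0.2·(110/89) = 22/89 in ≈ 0.247 in
Excess rainfall: 5.010 − 0.247 = 4.763 in; P > Ia so Q > 0
Runoff Q = (P−Ia)²/(P−Ia+S) = (4.763)²/(4.763+1.236) = 1796827321/475162100 ≈ 3.782 in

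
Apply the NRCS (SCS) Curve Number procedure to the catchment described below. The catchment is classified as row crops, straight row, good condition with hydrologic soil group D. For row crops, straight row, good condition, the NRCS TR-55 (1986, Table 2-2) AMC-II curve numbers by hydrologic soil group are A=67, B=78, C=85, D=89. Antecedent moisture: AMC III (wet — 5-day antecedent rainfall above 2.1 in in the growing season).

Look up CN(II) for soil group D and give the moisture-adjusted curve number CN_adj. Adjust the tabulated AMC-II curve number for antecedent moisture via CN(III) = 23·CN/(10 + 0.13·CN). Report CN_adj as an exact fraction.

CN_adj = 204700/2157 ≈ 94.900

NRCS table: row crops, straight row, good condition, soil group D → CN(II) = 89
Wet (AMC III): CN(III) = 23·89/(10 + 0.13·89) = 2047/(2157/100) = 204700/2157 ≈ 94.900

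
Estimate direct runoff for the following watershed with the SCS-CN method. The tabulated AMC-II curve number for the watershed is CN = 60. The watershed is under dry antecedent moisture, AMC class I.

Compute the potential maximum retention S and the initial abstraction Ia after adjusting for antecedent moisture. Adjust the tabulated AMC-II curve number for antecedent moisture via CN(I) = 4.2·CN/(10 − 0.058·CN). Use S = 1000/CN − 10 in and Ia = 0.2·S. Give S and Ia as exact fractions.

CN(I) from CN(II)=60: (4.2·60)/(10 − 0.058·60) = 6300/163 ≈ 38.650
S = 1000/(6300/163) − 10 = 1000/63 in ≈ 15.873 in
Ia = 0.2·(1000/63) = 200/63 in ≈ 3.175 in

S = 1000/63 in ≈ 15.873 in; Ia = 200/63 in ≈ 3.175 in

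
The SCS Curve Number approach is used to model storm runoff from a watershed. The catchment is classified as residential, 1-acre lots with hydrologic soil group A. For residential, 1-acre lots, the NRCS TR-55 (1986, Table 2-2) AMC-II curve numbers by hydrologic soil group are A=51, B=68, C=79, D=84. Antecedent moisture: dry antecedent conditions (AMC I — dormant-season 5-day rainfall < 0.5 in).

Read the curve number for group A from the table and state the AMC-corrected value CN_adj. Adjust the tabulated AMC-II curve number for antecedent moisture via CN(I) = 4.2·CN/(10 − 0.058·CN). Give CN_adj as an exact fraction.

NRCS table: residential, 1-acre lots, soil group A → CN(II) = 51
Dry (AMC I): CN(I) = 4.2·51/(10 − 0.058·51) = (1071/5)/(3521/500) = 15300/503 ≈ 30.417

CN_adj = 15300/503 ≈ 30.417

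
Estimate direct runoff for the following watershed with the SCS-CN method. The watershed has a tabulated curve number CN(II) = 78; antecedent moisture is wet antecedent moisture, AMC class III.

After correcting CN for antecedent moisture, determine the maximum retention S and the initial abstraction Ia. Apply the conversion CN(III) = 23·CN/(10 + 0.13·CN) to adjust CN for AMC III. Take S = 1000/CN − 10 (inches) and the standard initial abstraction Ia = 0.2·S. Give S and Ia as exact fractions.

CN(III) from CN(II)=78: (23·78)/(10 + 0.13·78) = 89700/1007 ≈ 89.076
Retention S: 1000/CN − 10 with CN=89.076 → S = 1100/897 ≈ 1.226 in
Ia = 0.2S: 0.2·1.226 = 0.245 in (exactly 220/897)

S = 1100/897 in ≈ 1.226 in; Ia = 220/897 in ≈ 0.245 in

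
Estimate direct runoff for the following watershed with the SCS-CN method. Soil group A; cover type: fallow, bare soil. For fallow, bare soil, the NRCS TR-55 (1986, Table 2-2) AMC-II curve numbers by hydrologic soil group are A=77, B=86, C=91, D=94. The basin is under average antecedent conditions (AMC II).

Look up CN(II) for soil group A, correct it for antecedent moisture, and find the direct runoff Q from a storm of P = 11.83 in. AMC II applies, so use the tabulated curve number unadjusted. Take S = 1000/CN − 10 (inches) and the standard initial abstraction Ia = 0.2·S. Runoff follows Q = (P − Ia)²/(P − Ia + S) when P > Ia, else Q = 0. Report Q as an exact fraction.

Q = 7480693081/843080700 in ≈ 8.873 in

NRCS table: fallow, bare soil, soil group A → CN(II) = 77
Average conditions: CN = 77 (no AMC adjustment).
Retention S: 1000/CN − 10 with CN=77.000 → S = 230/77 ≈ 2.987 in
Ia = 0.2·(230/77) = 46/77 in ≈ 0.597 in
Since P=11.830 > Ia=0.597: effective rainfall P−Ia = 86491/7700 in
Q = (86491/7700)²/((86491/7700) + 230/77) = (7480693081/59290000)/(109491/7700) = 7480693081/843080700 in ≈ 8.873 in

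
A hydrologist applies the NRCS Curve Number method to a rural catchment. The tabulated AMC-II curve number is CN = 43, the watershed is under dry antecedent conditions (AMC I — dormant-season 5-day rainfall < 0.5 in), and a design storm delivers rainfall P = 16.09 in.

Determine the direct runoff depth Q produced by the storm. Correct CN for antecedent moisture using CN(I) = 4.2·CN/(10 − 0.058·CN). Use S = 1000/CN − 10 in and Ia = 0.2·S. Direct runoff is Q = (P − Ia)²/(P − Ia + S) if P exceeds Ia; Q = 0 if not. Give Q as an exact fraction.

Q = 86617787481/37453700900 in ≈ 2.313 in

Adjust CN=43 to AMC I: 4.2·43/(10 − 0.058·43) → (903/5) ÷ (3753/500) = 30100/1251 ≈ 24.061
Max retention: S = 1000/(30100/1251) − 10 = 9500/301 in (≈ 31.561 in)
Ia = 0.2S: 0.2·31.561 = 6.312 in (exactly 1900/301)
P − Ia = 16.090 − 6.312 = 294309/30100 ≈ 9.778 in (> 0, runoff occurs)
Runoff Q = (P−Ia)²/(P−Ia+S) = (9.778)²/(9.778+31.561) = 86617787481/37453700900 ≈ 2.313 in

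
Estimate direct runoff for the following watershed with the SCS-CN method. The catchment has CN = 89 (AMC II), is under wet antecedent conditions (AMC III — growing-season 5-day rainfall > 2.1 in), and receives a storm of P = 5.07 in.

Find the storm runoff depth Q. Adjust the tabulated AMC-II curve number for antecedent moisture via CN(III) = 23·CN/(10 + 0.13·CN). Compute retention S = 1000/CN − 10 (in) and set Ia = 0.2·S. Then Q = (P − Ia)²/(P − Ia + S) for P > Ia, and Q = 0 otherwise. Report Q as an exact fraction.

Wet (AMC III): CN(III) = 23·89/(10 + 0.13·89) = 2047/(2157/100) = 204700/2157 ≈ 94.900
Max retention: S = 1000/(204700/2157) − 10 = 1100/2047 in (≈ 0.537 in)
Ia = 0.2·(1100/2047) = 220/2047 in ≈ 0.107 in
Excess rainfall: 5.070 − 0.107 = 4.963 in; P > Ia so Q > 0
Q: (1015829/204700)² ÷ (1125829/204700) = 1031908557241/230457196300 in (≈ 4.478 in)

Q = 1031908557241/230457196300 in ≈ 4.478 in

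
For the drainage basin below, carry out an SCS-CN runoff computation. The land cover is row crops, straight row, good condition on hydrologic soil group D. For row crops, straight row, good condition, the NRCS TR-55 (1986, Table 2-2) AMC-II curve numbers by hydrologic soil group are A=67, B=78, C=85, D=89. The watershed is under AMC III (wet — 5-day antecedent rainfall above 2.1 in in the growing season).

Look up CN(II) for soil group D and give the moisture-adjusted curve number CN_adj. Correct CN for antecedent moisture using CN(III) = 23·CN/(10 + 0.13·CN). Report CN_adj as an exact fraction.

NRCS table: row crops, straight row, good condition, soil group D → CN(II) = 89
CN(III) from CN(II)=89: (23·89)/(10 + 0.13·89) = 204700/2157 ≈ 94.900

CN_adj = 204700/2157 ≈ 94.900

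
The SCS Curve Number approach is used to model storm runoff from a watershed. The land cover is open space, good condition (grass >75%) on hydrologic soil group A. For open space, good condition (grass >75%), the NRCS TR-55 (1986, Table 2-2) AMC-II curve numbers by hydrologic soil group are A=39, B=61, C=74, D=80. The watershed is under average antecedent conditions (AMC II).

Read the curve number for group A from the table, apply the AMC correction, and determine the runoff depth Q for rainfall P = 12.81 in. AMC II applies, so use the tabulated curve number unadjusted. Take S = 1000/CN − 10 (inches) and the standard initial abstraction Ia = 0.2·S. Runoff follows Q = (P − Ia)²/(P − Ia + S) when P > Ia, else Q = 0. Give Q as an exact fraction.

Q = 23372821/6314100 in ≈ 3.702 in

NRCS table: open space, good condition (grass >75%), soil group A → CN(II) = 39
AMC II — tabulated CN = 39 applies directly.
Retention S: 1000/CN − 10 with CN=39.000 → S = 610/39 ≈ 15.641 in
Initial abstraction Ia = S/5 = (610/39)/5 = 122/39 ≈ 3.128 in
Excess rainfall: 12.810 − 3.128 = 9.682 in; P > Ia so Q > 0
Q: (37759/3900)² ÷ (98759/3900) = 23372821/6314100 in (≈ 3.702 in)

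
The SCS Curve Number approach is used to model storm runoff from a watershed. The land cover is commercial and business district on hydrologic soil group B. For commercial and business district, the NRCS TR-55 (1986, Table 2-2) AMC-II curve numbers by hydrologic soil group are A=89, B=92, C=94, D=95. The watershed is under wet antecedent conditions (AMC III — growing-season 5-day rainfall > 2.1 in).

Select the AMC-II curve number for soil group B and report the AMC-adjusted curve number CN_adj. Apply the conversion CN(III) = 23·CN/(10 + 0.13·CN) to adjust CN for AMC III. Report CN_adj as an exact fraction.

NRCS table: commercial and business district, soil group B → CN(II) = 92
Wet (AMC III): CN(III) = 23·92/(10 + 0.13·92) = 2116/(549/25) = 52900/549 ≈ 96.357

CN_adj = 52900/549 ≈ 96.357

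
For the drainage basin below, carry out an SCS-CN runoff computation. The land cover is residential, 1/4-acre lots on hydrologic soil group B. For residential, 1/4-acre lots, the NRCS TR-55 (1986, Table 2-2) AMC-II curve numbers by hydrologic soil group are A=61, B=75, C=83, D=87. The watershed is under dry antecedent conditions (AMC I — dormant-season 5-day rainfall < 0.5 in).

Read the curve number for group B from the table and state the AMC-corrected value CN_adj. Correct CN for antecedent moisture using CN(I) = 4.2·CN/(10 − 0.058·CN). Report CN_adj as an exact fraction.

NRCS table: residential, 1/4-acre lots, soil group B → CN(II) = 75
Dry (AMC I): CN(I) = 4.2·75/(10 − 0.058·75) = 315/(113/20) = 6300/113 ≈ 55.752

CN_adj = 6300/113 ≈ 55.752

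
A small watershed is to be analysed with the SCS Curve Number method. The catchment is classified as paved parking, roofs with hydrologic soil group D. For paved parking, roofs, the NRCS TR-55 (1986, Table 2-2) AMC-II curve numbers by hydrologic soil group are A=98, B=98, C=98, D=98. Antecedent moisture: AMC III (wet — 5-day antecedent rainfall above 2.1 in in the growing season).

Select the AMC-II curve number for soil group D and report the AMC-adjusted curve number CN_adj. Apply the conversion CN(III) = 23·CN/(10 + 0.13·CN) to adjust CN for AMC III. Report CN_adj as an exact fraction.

CN_adj = 112700/1137 ≈ 99.120

NRCS table: paved parking, roofs, soil group D → CN(II) = 98
CN(III) from CN(II)=98: (23·98)/(10 + 0.13·98) = 112700/1137 ≈ 99.120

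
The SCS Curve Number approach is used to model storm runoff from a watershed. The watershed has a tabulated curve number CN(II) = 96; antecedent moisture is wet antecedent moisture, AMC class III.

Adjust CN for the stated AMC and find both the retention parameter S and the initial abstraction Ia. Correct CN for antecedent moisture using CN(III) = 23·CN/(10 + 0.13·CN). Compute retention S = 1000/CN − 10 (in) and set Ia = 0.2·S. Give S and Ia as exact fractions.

S = 25/138 in ≈ 0.181 in; Ia = 5/138 in ≈ 0.036 in

Adjust CN=96 to AMC III: 23·96/(10 + 0.13·96) → 2208 ÷ (562/25) = 27600/281 ≈ 98.221
Retention S: 1000/CN − 10 with CN=98.221 → S = 25/138 ≈ 0.181 in
Ia = 0.2S: 0.2·0.181 = 0.036 in (exactly 5/138)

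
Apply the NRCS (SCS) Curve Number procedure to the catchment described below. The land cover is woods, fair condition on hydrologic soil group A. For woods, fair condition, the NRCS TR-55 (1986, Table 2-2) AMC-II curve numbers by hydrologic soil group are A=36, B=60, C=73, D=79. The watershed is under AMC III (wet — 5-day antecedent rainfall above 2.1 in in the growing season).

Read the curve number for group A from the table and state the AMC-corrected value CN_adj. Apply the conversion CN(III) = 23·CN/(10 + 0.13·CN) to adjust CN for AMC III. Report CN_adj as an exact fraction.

CN_adj = 20700/367 ≈ 56.403

NRCS table: woods, fair condition, soil group A → CN(II) = 36
CN(III) from CN(II)=36: (23·36)/(10 + 0.13·36) = 20700/367 ≈ 56.403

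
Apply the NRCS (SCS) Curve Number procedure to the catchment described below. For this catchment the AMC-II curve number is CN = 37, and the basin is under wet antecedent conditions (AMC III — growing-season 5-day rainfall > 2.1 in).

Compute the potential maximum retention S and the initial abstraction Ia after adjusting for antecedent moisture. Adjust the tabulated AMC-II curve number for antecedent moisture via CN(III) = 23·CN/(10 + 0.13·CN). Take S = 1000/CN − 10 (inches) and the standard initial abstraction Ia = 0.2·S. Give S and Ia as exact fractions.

S = 6300/851 in ≈ 7.403 in; Ia = 1260/851 in ≈ 1.481 in

CN(III) from CN(II)=37: (23·37)/(10 + 0.13·37) = 85100/1481 ≈ 57.461
Max retention: S = 1000/(85100/1481) − 10 = 6300/851 in (≈ 7.403 in)
Initial abstraction Ia = S/5 = (6300/851)/5 = 1260/851 ≈ 1.481 in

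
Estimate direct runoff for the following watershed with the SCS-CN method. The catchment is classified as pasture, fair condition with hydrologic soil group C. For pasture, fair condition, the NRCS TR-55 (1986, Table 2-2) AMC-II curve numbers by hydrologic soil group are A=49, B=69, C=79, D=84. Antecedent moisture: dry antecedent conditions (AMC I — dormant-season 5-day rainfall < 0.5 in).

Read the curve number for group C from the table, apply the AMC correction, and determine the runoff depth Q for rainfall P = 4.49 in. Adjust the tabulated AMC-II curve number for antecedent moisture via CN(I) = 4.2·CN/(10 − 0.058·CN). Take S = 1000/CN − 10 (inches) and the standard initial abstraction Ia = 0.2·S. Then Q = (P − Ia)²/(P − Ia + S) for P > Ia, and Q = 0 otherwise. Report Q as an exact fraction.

NRCS table: pasture, fair condition, soil group C → CN(II) = 79
CN(I) from CN(II)=79: (4.2·79)/(10 − 0.058·79) = 7900/129 ≈ 61.240
Max retention: S = 1000/(7900/129) − 10 = 500/79 in (≈ 6.329 in)
Ia = 0.2·(500/79) = 100/79 in ≈ 1.266 in
P − Ia = 4.490 − 1.266 = 25471/7900 ≈ 3.224 in (> 0, runoff occurs)
Runoff Q = (P−Ia)²/(P−Ia+S) = (3.224)²/(3.224+6.329) = 648771841/596220900 ≈ 1.088 in

Q = 648771841/596220900 in ≈ 1.088 in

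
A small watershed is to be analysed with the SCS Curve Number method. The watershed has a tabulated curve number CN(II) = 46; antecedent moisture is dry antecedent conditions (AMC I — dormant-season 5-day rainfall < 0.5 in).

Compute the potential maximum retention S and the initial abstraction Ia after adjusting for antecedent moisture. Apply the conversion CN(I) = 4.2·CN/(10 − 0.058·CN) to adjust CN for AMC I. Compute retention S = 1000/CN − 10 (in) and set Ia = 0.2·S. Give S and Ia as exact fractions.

Dry (AMC I): CN(I) = 4.2·46/(10 − 0.058·46) = (966/5)/(1833/250) = 16100/611 ≈ 26.350
Max retention: S = 1000/(16100/611) − 10 = 4500/161 in (≈ 27.950 in)
Ia = 0.2S: 0.2·27.950 = 5.590 in (exactly 900/161)

S = 4500/161 in ≈ 27.950 in; Ia = 900/161 in ≈ 5.590 in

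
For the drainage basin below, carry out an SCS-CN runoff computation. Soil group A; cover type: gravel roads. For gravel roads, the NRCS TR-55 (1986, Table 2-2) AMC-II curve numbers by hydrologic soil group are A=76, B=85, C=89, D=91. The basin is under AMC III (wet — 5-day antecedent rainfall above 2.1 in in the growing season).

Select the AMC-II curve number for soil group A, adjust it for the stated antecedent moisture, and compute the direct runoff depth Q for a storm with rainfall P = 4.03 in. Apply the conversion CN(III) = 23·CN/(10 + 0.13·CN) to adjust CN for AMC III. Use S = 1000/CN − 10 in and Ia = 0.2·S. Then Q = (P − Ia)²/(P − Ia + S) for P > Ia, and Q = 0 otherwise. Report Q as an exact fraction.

Q = 26932420321/9793650700 in ≈ 2.750 in

NRCS table: gravel roads, soil group A → CN(II) = 76
CN(III) from CN(II)=76: (23·76)/(10 + 0.13·76) = 43700/497 ≈ 87.928
Max retention: S = 1000/(43700/497) − 10 = 600/437 in (≈ 1.373 in)
Ia = 0.2·(600/437) = 120/437 in ≈ 0.275 in
Excess rainfall: 4.030 − 0.275 = 3.755 in; P > Ia so Q > 0
Runoff Q = (P−Ia)²/(P−Ia+S) = (3.755)²/(3.755+1.373) = 26932420321/9793650700 ≈ 2.750 in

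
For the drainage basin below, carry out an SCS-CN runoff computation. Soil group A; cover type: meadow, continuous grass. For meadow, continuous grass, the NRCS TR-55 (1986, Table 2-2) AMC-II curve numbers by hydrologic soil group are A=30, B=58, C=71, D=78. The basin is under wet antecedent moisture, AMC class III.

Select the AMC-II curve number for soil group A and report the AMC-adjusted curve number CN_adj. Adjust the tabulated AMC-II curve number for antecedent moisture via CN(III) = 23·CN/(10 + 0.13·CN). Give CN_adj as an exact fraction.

CN_adj = 6900/139 ≈ 49.640

NRCS table: meadow, continuous grass, soil group A → CN(II) = 30
CN(III) from CN(II)=30: (23·30)/(10 + 0.13·30) = 6900/139 ≈ 49.640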